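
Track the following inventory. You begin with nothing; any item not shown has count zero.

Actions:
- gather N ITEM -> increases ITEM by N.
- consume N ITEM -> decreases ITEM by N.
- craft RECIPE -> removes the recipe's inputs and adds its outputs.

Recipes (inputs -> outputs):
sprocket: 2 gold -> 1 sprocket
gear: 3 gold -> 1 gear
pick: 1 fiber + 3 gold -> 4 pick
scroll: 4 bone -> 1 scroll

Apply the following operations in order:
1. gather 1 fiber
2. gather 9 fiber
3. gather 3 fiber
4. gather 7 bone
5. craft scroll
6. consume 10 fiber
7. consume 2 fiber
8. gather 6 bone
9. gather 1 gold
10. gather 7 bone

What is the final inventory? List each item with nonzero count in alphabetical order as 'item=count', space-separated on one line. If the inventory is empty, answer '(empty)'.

After 1 (gather 1 fiber): fiber=1
After 2 (gather 9 fiber): fiber=10
After 3 (gather 3 fiber): fiber=13
After 4 (gather 7 bone): bone=7 fiber=13
After 5 (craft scroll): bone=3 fiber=13 scroll=1
After 6 (consume 10 fiber): bone=3 fiber=3 scroll=1
After 7 (consume 2 fiber): bone=3 fiber=1 scroll=1
After 8 (gather 6 bone): bone=9 fiber=1 scroll=1
After 9 (gather 1 gold): bone=9 fiber=1 gold=1 scroll=1
After 10 (gather 7 bone): bone=16 fiber=1 gold=1 scroll=1

Answer: bone=16 fiber=1 gold=1 scroll=1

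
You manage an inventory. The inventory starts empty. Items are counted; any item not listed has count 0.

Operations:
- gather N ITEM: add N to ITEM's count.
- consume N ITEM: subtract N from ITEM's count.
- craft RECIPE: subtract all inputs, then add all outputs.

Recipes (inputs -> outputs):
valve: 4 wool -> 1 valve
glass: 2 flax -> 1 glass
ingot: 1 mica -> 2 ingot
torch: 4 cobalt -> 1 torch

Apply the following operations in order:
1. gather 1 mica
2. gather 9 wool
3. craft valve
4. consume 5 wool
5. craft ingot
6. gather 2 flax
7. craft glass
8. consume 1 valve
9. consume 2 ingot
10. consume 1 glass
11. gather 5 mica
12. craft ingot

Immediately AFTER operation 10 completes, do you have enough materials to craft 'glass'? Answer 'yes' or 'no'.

After 1 (gather 1 mica): mica=1
After 2 (gather 9 wool): mica=1 wool=9
After 3 (craft valve): mica=1 valve=1 wool=5
After 4 (consume 5 wool): mica=1 valve=1
After 5 (craft ingot): ingot=2 valve=1
After 6 (gather 2 flax): flax=2 ingot=2 valve=1
After 7 (craft glass): glass=1 ingot=2 valve=1
After 8 (consume 1 valve): glass=1 ingot=2
After 9 (consume 2 ingot): glass=1
After 10 (consume 1 glass): (empty)

Answer: no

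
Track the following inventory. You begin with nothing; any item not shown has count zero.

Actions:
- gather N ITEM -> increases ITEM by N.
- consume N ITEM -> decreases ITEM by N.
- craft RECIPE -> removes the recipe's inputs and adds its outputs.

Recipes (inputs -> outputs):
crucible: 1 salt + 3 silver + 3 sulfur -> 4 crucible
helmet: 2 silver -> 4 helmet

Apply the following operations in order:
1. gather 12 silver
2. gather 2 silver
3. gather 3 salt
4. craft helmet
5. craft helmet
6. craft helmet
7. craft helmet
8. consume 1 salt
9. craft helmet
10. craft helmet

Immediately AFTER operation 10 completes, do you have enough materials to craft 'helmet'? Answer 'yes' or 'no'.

Answer: yes

Derivation:
After 1 (gather 12 silver): silver=12
After 2 (gather 2 silver): silver=14
After 3 (gather 3 salt): salt=3 silver=14
After 4 (craft helmet): helmet=4 salt=3 silver=12
After 5 (craft helmet): helmet=8 salt=3 silver=10
After 6 (craft helmet): helmet=12 salt=3 silver=8
After 7 (craft helmet): helmet=16 salt=3 silver=6
After 8 (consume 1 salt): helmet=16 salt=2 silver=6
After 9 (craft helmet): helmet=20 salt=2 silver=4
After 10 (craft helmet): helmet=24 salt=2 silver=2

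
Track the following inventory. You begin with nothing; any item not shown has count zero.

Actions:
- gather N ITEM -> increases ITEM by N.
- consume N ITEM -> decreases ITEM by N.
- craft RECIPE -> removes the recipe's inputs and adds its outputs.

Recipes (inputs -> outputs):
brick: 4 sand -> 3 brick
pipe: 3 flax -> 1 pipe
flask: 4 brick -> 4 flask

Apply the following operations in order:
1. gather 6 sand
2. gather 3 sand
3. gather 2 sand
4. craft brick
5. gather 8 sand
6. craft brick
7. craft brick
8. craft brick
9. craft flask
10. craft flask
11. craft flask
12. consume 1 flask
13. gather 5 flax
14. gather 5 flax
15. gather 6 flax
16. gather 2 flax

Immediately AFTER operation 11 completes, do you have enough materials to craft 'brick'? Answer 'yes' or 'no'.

Answer: no

Derivation:
After 1 (gather 6 sand): sand=6
After 2 (gather 3 sand): sand=9
After 3 (gather 2 sand): sand=11
After 4 (craft brick): brick=3 sand=7
After 5 (gather 8 sand): brick=3 sand=15
After 6 (craft brick): brick=6 sand=11
After 7 (craft brick): brick=9 sand=7
After 8 (craft brick): brick=12 sand=3
After 9 (craft flask): brick=8 flask=4 sand=3
After 10 (craft flask): brick=4 flask=8 sand=3
After 11 (craft flask): flask=12 sand=3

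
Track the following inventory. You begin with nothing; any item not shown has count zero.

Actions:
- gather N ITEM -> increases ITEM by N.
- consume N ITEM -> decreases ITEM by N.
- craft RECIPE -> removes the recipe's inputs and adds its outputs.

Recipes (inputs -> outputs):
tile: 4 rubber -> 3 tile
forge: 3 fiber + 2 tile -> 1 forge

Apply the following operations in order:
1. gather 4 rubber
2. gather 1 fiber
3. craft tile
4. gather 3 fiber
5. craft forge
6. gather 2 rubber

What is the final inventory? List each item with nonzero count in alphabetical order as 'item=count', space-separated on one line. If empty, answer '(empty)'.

Answer: fiber=1 forge=1 rubber=2 tile=1

Derivation:
After 1 (gather 4 rubber): rubber=4
After 2 (gather 1 fiber): fiber=1 rubber=4
After 3 (craft tile): fiber=1 tile=3
After 4 (gather 3 fiber): fiber=4 tile=3
After 5 (craft forge): fiber=1 forge=1 tile=1
After 6 (gather 2 rubber): fiber=1 forge=1 rubber=2 tile=1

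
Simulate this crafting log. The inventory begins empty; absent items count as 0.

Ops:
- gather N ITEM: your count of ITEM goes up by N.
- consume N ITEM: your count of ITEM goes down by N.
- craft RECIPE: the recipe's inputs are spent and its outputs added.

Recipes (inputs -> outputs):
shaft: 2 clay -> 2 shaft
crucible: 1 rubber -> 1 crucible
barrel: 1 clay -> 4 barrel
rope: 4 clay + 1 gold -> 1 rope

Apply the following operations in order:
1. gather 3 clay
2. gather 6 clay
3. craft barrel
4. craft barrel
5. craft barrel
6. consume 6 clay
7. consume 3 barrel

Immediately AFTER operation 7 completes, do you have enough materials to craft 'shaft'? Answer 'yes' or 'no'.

After 1 (gather 3 clay): clay=3
After 2 (gather 6 clay): clay=9
After 3 (craft barrel): barrel=4 clay=8
After 4 (craft barrel): barrel=8 clay=7
After 5 (craft barrel): barrel=12 clay=6
After 6 (consume 6 clay): barrel=12
After 7 (consume 3 barrel): barrel=9

Answer: no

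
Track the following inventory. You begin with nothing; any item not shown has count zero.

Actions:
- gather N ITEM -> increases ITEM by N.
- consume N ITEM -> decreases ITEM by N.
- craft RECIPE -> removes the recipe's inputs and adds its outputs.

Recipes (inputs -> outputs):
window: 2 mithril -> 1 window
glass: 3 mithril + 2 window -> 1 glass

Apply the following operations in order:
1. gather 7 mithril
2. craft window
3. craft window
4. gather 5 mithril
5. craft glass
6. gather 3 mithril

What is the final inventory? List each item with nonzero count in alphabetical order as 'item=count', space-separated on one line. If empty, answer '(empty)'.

Answer: glass=1 mithril=8

Derivation:
After 1 (gather 7 mithril): mithril=7
After 2 (craft window): mithril=5 window=1
After 3 (craft window): mithril=3 window=2
After 4 (gather 5 mithril): mithril=8 window=2
After 5 (craft glass): glass=1 mithril=5
After 6 (gather 3 mithril): glass=1 mithril=8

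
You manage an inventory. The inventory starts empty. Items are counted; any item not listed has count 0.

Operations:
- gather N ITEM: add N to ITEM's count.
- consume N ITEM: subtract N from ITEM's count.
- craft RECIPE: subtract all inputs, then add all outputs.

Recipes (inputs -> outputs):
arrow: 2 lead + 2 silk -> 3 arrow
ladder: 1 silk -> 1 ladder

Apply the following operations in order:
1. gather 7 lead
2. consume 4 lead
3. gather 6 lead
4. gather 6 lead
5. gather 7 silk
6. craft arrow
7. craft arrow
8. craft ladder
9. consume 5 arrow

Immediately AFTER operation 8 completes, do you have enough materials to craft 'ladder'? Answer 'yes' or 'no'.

Answer: yes

Derivation:
After 1 (gather 7 lead): lead=7
After 2 (consume 4 lead): lead=3
After 3 (gather 6 lead): lead=9
After 4 (gather 6 lead): lead=15
After 5 (gather 7 silk): lead=15 silk=7
After 6 (craft arrow): arrow=3 lead=13 silk=5
After 7 (craft arrow): arrow=6 lead=11 silk=3
After 8 (craft ladder): arrow=6 ladder=1 lead=11 silk=2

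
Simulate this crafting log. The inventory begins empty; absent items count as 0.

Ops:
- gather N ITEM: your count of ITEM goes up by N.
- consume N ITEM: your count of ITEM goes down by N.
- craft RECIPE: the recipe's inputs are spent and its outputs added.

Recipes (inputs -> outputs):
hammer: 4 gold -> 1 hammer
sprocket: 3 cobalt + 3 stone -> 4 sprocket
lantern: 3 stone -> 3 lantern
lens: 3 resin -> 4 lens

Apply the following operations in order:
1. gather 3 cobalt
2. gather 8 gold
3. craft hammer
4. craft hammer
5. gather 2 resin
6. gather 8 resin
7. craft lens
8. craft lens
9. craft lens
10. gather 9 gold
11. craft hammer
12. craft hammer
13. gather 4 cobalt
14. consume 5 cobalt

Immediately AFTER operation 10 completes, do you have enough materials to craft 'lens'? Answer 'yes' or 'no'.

Answer: no

Derivation:
After 1 (gather 3 cobalt): cobalt=3
After 2 (gather 8 gold): cobalt=3 gold=8
After 3 (craft hammer): cobalt=3 gold=4 hammer=1
After 4 (craft hammer): cobalt=3 hammer=2
After 5 (gather 2 resin): cobalt=3 hammer=2 resin=2
After 6 (gather 8 resin): cobalt=3 hammer=2 resin=10
After 7 (craft lens): cobalt=3 hammer=2 lens=4 resin=7
After 8 (craft lens): cobalt=3 hammer=2 lens=8 resin=4
After 9 (craft lens): cobalt=3 hammer=2 lens=12 resin=1
After 10 (gather 9 gold): cobalt=3 gold=9 hammer=2 lens=12 resin=1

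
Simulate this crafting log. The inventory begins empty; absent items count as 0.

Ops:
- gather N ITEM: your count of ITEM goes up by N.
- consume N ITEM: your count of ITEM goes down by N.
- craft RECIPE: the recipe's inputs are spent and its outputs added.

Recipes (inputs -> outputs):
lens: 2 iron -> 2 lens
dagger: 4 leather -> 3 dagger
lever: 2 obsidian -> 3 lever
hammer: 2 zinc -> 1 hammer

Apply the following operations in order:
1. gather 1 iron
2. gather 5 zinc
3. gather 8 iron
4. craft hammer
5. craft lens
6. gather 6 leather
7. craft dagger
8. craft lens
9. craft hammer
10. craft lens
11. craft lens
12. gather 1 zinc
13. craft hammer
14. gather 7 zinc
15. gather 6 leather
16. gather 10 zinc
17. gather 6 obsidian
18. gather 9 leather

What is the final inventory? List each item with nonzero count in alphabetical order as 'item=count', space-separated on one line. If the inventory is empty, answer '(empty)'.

Answer: dagger=3 hammer=3 iron=1 leather=17 lens=8 obsidian=6 zinc=17

Derivation:
After 1 (gather 1 iron): iron=1
After 2 (gather 5 zinc): iron=1 zinc=5
After 3 (gather 8 iron): iron=9 zinc=5
After 4 (craft hammer): hammer=1 iron=9 zinc=3
After 5 (craft lens): hammer=1 iron=7 lens=2 zinc=3
After 6 (gather 6 leather): hammer=1 iron=7 leather=6 lens=2 zinc=3
After 7 (craft dagger): dagger=3 hammer=1 iron=7 leather=2 lens=2 zinc=3
After 8 (craft lens): dagger=3 hammer=1 iron=5 leather=2 lens=4 zinc=3
After 9 (craft hammer): dagger=3 hammer=2 iron=5 leather=2 lens=4 zinc=1
After 10 (craft lens): dagger=3 hammer=2 iron=3 leather=2 lens=6 zinc=1
After 11 (craft lens): dagger=3 hammer=2 iron=1 leather=2 lens=8 zinc=1
After 12 (gather 1 zinc): dagger=3 hammer=2 iron=1 leather=2 lens=8 zinc=2
After 13 (craft hammer): dagger=3 hammer=3 iron=1 leather=2 lens=8
After 14 (gather 7 zinc): dagger=3 hammer=3 iron=1 leather=2 lens=8 zinc=7
After 15 (gather 6 leather): dagger=3 hammer=3 iron=1 leather=8 lens=8 zinc=7
After 16 (gather 10 zinc): dagger=3 hammer=3 iron=1 leather=8 lens=8 zinc=17
After 17 (gather 6 obsidian): dagger=3 hammer=3 iron=1 leather=8 lens=8 obsidian=6 zinc=17
After 18 (gather 9 leather): dagger=3 hammer=3 iron=1 leather=17 lens=8 obsidian=6 zinc=17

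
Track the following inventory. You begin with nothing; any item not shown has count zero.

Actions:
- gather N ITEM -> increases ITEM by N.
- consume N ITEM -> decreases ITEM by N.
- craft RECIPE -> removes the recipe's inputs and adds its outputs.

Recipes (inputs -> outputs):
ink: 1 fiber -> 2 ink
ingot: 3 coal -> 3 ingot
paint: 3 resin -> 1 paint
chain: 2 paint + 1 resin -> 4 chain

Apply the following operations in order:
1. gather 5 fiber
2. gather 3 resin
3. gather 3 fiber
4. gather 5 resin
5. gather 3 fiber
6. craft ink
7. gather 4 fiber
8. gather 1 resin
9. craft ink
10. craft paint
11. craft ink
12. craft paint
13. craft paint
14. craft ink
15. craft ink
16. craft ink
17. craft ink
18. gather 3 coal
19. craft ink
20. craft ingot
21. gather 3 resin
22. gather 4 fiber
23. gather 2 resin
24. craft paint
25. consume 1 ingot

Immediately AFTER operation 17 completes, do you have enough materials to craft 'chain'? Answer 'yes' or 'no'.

After 1 (gather 5 fiber): fiber=5
After 2 (gather 3 resin): fiber=5 resin=3
After 3 (gather 3 fiber): fiber=8 resin=3
After 4 (gather 5 resin): fiber=8 resin=8
After 5 (gather 3 fiber): fiber=11 resin=8
After 6 (craft ink): fiber=10 ink=2 resin=8
After 7 (gather 4 fiber): fiber=14 ink=2 resin=8
After 8 (gather 1 resin): fiber=14 ink=2 resin=9
After 9 (craft ink): fiber=13 ink=4 resin=9
After 10 (craft paint): fiber=13 ink=4 paint=1 resin=6
After 11 (craft ink): fiber=12 ink=6 paint=1 resin=6
After 12 (craft paint): fiber=12 ink=6 paint=2 resin=3
After 13 (craft paint): fiber=12 ink=6 paint=3
After 14 (craft ink): fiber=11 ink=8 paint=3
After 15 (craft ink): fiber=10 ink=10 paint=3
After 16 (craft ink): fiber=9 ink=12 paint=3
After 17 (craft ink): fiber=8 ink=14 paint=3

Answer: no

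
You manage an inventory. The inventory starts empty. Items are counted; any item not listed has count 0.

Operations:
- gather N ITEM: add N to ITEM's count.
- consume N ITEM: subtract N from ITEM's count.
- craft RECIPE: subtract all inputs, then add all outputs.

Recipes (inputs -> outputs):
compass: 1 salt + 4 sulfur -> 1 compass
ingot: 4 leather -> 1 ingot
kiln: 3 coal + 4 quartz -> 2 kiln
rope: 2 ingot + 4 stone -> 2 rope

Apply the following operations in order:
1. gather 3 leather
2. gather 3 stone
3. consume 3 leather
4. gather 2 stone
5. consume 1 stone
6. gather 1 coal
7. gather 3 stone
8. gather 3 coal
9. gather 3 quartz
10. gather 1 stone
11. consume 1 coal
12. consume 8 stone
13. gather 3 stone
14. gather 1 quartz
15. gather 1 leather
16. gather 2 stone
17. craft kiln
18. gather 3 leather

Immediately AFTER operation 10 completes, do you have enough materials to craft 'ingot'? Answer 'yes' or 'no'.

Answer: no

Derivation:
After 1 (gather 3 leather): leather=3
After 2 (gather 3 stone): leather=3 stone=3
After 3 (consume 3 leather): stone=3
After 4 (gather 2 stone): stone=5
After 5 (consume 1 stone): stone=4
After 6 (gather 1 coal): coal=1 stone=4
After 7 (gather 3 stone): coal=1 stone=7
After 8 (gather 3 coal): coal=4 stone=7
After 9 (gather 3 quartz): coal=4 quartz=3 stone=7
After 10 (gather 1 stone): coal=4 quartz=3 stone=8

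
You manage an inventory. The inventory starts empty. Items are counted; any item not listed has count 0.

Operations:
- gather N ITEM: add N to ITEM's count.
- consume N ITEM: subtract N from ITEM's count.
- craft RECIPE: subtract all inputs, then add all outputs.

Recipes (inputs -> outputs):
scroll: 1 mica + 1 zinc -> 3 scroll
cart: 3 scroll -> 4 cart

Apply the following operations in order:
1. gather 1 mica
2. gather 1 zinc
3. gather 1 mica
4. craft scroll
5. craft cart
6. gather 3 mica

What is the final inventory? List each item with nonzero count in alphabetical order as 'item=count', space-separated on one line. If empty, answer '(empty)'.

Answer: cart=4 mica=4

Derivation:
After 1 (gather 1 mica): mica=1
After 2 (gather 1 zinc): mica=1 zinc=1
After 3 (gather 1 mica): mica=2 zinc=1
After 4 (craft scroll): mica=1 scroll=3
After 5 (craft cart): cart=4 mica=1
After 6 (gather 3 mica): cart=4 mica=4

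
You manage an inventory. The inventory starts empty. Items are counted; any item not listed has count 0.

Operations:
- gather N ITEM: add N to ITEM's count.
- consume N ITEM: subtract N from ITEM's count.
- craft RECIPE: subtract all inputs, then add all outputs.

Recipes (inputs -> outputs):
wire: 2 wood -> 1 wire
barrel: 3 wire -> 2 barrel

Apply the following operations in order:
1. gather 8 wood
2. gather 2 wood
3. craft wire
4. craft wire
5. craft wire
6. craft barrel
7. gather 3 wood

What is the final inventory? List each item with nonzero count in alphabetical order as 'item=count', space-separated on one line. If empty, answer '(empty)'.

Answer: barrel=2 wood=7

Derivation:
After 1 (gather 8 wood): wood=8
After 2 (gather 2 wood): wood=10
After 3 (craft wire): wire=1 wood=8
After 4 (craft wire): wire=2 wood=6
After 5 (craft wire): wire=3 wood=4
After 6 (craft barrel): barrel=2 wood=4
After 7 (gather 3 wood): barrel=2 wood=7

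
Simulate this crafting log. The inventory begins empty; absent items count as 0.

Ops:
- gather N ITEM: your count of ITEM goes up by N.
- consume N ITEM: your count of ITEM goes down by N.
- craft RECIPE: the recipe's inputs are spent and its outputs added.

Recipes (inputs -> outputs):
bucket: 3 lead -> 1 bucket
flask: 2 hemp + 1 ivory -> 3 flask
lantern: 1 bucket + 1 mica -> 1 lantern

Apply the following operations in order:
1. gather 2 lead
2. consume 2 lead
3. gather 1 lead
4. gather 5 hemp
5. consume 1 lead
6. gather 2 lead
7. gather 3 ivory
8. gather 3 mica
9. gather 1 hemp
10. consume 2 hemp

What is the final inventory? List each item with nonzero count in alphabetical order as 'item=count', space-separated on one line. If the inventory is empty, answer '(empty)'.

Answer: hemp=4 ivory=3 lead=2 mica=3

Derivation:
After 1 (gather 2 lead): lead=2
After 2 (consume 2 lead): (empty)
After 3 (gather 1 lead): lead=1
After 4 (gather 5 hemp): hemp=5 lead=1
After 5 (consume 1 lead): hemp=5
After 6 (gather 2 lead): hemp=5 lead=2
After 7 (gather 3 ivory): hemp=5 ivory=3 lead=2
After 8 (gather 3 mica): hemp=5 ivory=3 lead=2 mica=3
After 9 (gather 1 hemp): hemp=6 ivory=3 lead=2 mica=3
After 10 (consume 2 hemp): hemp=4 ivory=3 lead=2 mica=3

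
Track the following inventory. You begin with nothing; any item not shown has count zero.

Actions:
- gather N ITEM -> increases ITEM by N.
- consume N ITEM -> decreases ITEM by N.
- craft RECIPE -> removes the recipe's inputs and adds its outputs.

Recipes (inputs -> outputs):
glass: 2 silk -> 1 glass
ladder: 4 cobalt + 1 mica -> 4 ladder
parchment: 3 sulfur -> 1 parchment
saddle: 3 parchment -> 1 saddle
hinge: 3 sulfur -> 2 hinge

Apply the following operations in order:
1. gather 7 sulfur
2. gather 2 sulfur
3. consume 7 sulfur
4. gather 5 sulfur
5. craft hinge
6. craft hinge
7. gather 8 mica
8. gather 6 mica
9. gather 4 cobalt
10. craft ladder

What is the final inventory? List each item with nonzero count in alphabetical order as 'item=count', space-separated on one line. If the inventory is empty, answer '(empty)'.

Answer: hinge=4 ladder=4 mica=13 sulfur=1

Derivation:
After 1 (gather 7 sulfur): sulfur=7
After 2 (gather 2 sulfur): sulfur=9
After 3 (consume 7 sulfur): sulfur=2
After 4 (gather 5 sulfur): sulfur=7
After 5 (craft hinge): hinge=2 sulfur=4
After 6 (craft hinge): hinge=4 sulfur=1
After 7 (gather 8 mica): hinge=4 mica=8 sulfur=1
After 8 (gather 6 mica): hinge=4 mica=14 sulfur=1
After 9 (gather 4 cobalt): cobalt=4 hinge=4 mica=14 sulfur=1
After 10 (craft ladder): hinge=4 ladder=4 mica=13 sulfur=1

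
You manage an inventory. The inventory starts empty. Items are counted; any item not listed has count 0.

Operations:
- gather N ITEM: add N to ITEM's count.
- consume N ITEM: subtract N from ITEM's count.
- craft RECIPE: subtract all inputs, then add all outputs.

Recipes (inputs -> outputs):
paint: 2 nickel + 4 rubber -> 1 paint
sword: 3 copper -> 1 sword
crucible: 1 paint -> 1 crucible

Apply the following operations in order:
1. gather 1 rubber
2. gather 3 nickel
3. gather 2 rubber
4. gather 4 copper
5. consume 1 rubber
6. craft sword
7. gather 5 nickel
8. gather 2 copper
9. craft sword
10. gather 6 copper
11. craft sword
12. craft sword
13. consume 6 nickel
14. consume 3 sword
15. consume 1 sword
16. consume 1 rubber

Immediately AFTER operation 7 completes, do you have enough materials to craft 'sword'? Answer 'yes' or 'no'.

Answer: no

Derivation:
After 1 (gather 1 rubber): rubber=1
After 2 (gather 3 nickel): nickel=3 rubber=1
After 3 (gather 2 rubber): nickel=3 rubber=3
After 4 (gather 4 copper): copper=4 nickel=3 rubber=3
After 5 (consume 1 rubber): copper=4 nickel=3 rubber=2
After 6 (craft sword): copper=1 nickel=3 rubber=2 sword=1
After 7 (gather 5 nickel): copper=1 nickel=8 rubber=2 sword=1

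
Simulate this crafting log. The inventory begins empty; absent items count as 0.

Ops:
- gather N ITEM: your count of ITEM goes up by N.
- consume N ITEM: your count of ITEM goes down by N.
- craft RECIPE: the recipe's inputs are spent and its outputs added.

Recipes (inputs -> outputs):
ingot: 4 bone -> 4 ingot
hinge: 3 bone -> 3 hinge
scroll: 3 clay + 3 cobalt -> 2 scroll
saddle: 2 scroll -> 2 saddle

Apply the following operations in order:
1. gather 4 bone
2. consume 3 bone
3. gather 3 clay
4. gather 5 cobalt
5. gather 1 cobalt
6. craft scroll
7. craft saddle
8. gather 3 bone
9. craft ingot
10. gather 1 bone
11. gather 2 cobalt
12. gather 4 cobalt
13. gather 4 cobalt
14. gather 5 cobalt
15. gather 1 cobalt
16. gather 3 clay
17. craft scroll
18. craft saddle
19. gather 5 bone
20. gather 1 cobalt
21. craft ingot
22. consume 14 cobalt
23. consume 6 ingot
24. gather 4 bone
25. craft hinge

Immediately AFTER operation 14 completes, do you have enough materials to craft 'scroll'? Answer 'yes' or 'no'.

Answer: no

Derivation:
After 1 (gather 4 bone): bone=4
After 2 (consume 3 bone): bone=1
After 3 (gather 3 clay): bone=1 clay=3
After 4 (gather 5 cobalt): bone=1 clay=3 cobalt=5
After 5 (gather 1 cobalt): bone=1 clay=3 cobalt=6
After 6 (craft scroll): bone=1 cobalt=3 scroll=2
After 7 (craft saddle): bone=1 cobalt=3 saddle=2
After 8 (gather 3 bone): bone=4 cobalt=3 saddle=2
After 9 (craft ingot): cobalt=3 ingot=4 saddle=2
After 10 (gather 1 bone): bone=1 cobalt=3 ingot=4 saddle=2
After 11 (gather 2 cobalt): bone=1 cobalt=5 ingot=4 saddle=2
After 12 (gather 4 cobalt): bone=1 cobalt=9 ingot=4 saddle=2
After 13 (gather 4 cobalt): bone=1 cobalt=13 ingot=4 saddle=2
After 14 (gather 5 cobalt): bone=1 cobalt=18 ingot=4 saddle=2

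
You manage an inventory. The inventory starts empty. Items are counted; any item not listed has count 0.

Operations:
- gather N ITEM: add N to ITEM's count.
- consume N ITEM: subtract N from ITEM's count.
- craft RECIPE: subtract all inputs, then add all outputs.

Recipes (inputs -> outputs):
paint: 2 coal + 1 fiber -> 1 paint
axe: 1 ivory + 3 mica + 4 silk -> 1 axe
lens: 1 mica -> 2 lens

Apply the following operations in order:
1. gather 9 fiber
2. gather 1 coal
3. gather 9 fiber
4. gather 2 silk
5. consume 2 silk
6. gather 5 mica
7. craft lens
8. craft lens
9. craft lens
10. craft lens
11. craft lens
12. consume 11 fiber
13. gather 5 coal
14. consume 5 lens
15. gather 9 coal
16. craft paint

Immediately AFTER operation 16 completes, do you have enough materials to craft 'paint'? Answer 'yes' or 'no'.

After 1 (gather 9 fiber): fiber=9
After 2 (gather 1 coal): coal=1 fiber=9
After 3 (gather 9 fiber): coal=1 fiber=18
After 4 (gather 2 silk): coal=1 fiber=18 silk=2
After 5 (consume 2 silk): coal=1 fiber=18
After 6 (gather 5 mica): coal=1 fiber=18 mica=5
After 7 (craft lens): coal=1 fiber=18 lens=2 mica=4
After 8 (craft lens): coal=1 fiber=18 lens=4 mica=3
After 9 (craft lens): coal=1 fiber=18 lens=6 mica=2
After 10 (craft lens): coal=1 fiber=18 lens=8 mica=1
After 11 (craft lens): coal=1 fiber=18 lens=10
After 12 (consume 11 fiber): coal=1 fiber=7 lens=10
After 13 (gather 5 coal): coal=6 fiber=7 lens=10
After 14 (consume 5 lens): coal=6 fiber=7 lens=5
After 15 (gather 9 coal): coal=15 fiber=7 lens=5
After 16 (craft paint): coal=13 fiber=6 lens=5 paint=1

Answer: yes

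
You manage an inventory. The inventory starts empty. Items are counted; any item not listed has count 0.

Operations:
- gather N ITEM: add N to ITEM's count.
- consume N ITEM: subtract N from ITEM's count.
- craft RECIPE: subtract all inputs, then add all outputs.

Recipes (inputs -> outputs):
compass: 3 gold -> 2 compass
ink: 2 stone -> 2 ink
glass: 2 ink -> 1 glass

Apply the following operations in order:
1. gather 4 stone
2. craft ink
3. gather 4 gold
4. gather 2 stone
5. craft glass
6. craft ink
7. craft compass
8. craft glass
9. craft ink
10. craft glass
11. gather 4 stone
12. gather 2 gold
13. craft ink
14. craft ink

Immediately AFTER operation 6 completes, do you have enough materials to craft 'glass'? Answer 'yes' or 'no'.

After 1 (gather 4 stone): stone=4
After 2 (craft ink): ink=2 stone=2
After 3 (gather 4 gold): gold=4 ink=2 stone=2
After 4 (gather 2 stone): gold=4 ink=2 stone=4
After 5 (craft glass): glass=1 gold=4 stone=4
After 6 (craft ink): glass=1 gold=4 ink=2 stone=2

Answer: yes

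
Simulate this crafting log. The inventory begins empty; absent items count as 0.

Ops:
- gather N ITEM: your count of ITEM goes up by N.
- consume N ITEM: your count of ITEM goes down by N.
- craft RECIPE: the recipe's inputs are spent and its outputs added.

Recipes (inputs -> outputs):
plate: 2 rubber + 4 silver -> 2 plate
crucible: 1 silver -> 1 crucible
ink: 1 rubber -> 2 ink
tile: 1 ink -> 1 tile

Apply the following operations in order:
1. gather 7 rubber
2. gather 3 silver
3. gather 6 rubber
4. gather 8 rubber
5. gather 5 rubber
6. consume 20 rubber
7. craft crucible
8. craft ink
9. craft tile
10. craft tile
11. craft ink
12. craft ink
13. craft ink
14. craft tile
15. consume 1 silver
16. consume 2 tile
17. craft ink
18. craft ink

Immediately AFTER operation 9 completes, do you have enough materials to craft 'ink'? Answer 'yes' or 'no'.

After 1 (gather 7 rubber): rubber=7
After 2 (gather 3 silver): rubber=7 silver=3
After 3 (gather 6 rubber): rubber=13 silver=3
After 4 (gather 8 rubber): rubber=21 silver=3
After 5 (gather 5 rubber): rubber=26 silver=3
After 6 (consume 20 rubber): rubber=6 silver=3
After 7 (craft crucible): crucible=1 rubber=6 silver=2
After 8 (craft ink): crucible=1 ink=2 rubber=5 silver=2
After 9 (craft tile): crucible=1 ink=1 rubber=5 silver=2 tile=1

Answer: yes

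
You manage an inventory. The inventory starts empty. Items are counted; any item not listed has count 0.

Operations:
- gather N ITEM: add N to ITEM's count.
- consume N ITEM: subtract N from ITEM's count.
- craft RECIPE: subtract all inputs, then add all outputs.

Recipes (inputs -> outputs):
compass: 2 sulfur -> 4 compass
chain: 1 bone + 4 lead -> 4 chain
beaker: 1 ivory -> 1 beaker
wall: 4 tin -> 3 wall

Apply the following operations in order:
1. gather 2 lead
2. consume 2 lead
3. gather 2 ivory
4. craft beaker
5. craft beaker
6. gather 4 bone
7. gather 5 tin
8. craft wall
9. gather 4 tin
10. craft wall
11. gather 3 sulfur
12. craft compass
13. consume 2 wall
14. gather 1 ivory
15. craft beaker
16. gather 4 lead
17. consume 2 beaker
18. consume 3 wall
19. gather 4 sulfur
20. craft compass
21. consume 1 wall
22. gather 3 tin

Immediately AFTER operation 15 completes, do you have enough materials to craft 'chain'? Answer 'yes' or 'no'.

Answer: no

Derivation:
After 1 (gather 2 lead): lead=2
After 2 (consume 2 lead): (empty)
After 3 (gather 2 ivory): ivory=2
After 4 (craft beaker): beaker=1 ivory=1
After 5 (craft beaker): beaker=2
After 6 (gather 4 bone): beaker=2 bone=4
After 7 (gather 5 tin): beaker=2 bone=4 tin=5
After 8 (craft wall): beaker=2 bone=4 tin=1 wall=3
After 9 (gather 4 tin): beaker=2 bone=4 tin=5 wall=3
After 10 (craft wall): beaker=2 bone=4 tin=1 wall=6
After 11 (gather 3 sulfur): beaker=2 bone=4 sulfur=3 tin=1 wall=6
After 12 (craft compass): beaker=2 bone=4 compass=4 sulfur=1 tin=1 wall=6
After 13 (consume 2 wall): beaker=2 bone=4 compass=4 sulfur=1 tin=1 wall=4
After 14 (gather 1 ivory): beaker=2 bone=4 compass=4 ivory=1 sulfur=1 tin=1 wall=4
After 15 (craft beaker): beaker=3 bone=4 compass=4 sulfur=1 tin=1 wall=4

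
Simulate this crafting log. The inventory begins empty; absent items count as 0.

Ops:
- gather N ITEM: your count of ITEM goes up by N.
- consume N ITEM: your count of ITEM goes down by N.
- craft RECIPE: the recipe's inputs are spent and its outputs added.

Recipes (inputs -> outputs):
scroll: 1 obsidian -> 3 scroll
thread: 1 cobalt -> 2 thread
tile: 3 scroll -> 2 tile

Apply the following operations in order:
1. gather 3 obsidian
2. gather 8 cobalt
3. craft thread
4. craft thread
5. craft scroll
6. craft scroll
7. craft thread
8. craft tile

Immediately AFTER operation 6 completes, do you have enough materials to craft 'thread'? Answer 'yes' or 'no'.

Answer: yes

Derivation:
After 1 (gather 3 obsidian): obsidian=3
After 2 (gather 8 cobalt): cobalt=8 obsidian=3
After 3 (craft thread): cobalt=7 obsidian=3 thread=2
After 4 (craft thread): cobalt=6 obsidian=3 thread=4
After 5 (craft scroll): cobalt=6 obsidian=2 scroll=3 thread=4
After 6 (craft scroll): cobalt=6 obsidian=1 scroll=6 thread=4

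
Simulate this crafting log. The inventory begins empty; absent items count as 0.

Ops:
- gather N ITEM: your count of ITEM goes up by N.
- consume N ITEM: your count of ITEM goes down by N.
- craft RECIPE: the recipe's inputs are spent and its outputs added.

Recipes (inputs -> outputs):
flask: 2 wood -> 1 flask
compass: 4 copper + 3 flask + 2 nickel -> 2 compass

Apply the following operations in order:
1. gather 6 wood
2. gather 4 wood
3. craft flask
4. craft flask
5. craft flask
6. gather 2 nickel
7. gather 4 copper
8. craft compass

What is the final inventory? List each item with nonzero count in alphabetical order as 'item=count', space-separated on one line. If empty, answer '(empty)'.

Answer: compass=2 wood=4

Derivation:
After 1 (gather 6 wood): wood=6
After 2 (gather 4 wood): wood=10
After 3 (craft flask): flask=1 wood=8
After 4 (craft flask): flask=2 wood=6
After 5 (craft flask): flask=3 wood=4
After 6 (gather 2 nickel): flask=3 nickel=2 wood=4
After 7 (gather 4 copper): copper=4 flask=3 nickel=2 wood=4
After 8 (craft compass): compass=2 wood=4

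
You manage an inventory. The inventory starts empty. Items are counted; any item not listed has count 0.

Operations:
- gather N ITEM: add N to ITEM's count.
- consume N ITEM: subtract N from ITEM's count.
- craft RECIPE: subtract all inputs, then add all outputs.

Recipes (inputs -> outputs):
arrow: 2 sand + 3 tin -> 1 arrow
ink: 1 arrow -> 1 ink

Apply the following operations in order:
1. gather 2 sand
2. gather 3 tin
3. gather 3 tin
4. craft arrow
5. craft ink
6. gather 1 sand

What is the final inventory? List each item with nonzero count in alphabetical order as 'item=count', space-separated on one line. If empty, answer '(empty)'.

After 1 (gather 2 sand): sand=2
After 2 (gather 3 tin): sand=2 tin=3
After 3 (gather 3 tin): sand=2 tin=6
After 4 (craft arrow): arrow=1 tin=3
After 5 (craft ink): ink=1 tin=3
After 6 (gather 1 sand): ink=1 sand=1 tin=3

Answer: ink=1 sand=1 tin=3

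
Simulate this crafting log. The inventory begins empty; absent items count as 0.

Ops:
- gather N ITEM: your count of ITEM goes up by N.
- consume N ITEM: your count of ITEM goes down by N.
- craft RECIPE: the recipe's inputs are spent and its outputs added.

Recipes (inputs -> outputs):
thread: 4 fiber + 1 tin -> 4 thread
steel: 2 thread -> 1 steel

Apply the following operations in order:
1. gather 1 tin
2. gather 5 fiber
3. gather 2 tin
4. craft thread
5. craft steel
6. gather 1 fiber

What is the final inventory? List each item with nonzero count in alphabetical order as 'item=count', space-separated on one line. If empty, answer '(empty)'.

Answer: fiber=2 steel=1 thread=2 tin=2

Derivation:
After 1 (gather 1 tin): tin=1
After 2 (gather 5 fiber): fiber=5 tin=1
After 3 (gather 2 tin): fiber=5 tin=3
After 4 (craft thread): fiber=1 thread=4 tin=2
After 5 (craft steel): fiber=1 steel=1 thread=2 tin=2
After 6 (gather 1 fiber): fiber=2 steel=1 thread=2 tin=2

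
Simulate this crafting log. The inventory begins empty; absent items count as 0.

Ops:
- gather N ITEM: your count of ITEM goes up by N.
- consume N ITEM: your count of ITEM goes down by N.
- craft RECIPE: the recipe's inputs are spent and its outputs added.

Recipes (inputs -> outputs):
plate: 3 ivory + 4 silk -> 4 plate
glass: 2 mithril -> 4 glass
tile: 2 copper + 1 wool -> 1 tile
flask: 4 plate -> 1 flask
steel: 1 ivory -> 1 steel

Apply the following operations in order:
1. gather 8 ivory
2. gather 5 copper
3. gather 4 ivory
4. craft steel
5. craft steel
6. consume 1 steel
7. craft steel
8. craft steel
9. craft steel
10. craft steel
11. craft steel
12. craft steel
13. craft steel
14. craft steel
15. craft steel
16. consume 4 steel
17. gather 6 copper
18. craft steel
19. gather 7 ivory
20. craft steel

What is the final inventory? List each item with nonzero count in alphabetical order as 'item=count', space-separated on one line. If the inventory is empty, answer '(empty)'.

After 1 (gather 8 ivory): ivory=8
After 2 (gather 5 copper): copper=5 ivory=8
After 3 (gather 4 ivory): copper=5 ivory=12
After 4 (craft steel): copper=5 ivory=11 steel=1
After 5 (craft steel): copper=5 ivory=10 steel=2
After 6 (consume 1 steel): copper=5 ivory=10 steel=1
After 7 (craft steel): copper=5 ivory=9 steel=2
After 8 (craft steel): copper=5 ivory=8 steel=3
After 9 (craft steel): copper=5 ivory=7 steel=4
After 10 (craft steel): copper=5 ivory=6 steel=5
After 11 (craft steel): copper=5 ivory=5 steel=6
After 12 (craft steel): copper=5 ivory=4 steel=7
After 13 (craft steel): copper=5 ivory=3 steel=8
After 14 (craft steel): copper=5 ivory=2 steel=9
After 15 (craft steel): copper=5 ivory=1 steel=10
After 16 (consume 4 steel): copper=5 ivory=1 steel=6
After 17 (gather 6 copper): copper=11 ivory=1 steel=6
After 18 (craft steel): copper=11 steel=7
After 19 (gather 7 ivory): copper=11 ivory=7 steel=7
After 20 (craft steel): copper=11 ivory=6 steel=8

Answer: copper=11 ivory=6 steel=8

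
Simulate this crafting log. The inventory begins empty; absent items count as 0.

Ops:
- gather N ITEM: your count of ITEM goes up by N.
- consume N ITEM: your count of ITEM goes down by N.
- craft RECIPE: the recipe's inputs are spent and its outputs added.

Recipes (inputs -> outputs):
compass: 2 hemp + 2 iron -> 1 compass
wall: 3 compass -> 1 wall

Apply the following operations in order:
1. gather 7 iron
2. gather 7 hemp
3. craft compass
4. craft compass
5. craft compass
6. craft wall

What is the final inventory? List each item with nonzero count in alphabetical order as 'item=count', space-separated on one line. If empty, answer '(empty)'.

After 1 (gather 7 iron): iron=7
After 2 (gather 7 hemp): hemp=7 iron=7
After 3 (craft compass): compass=1 hemp=5 iron=5
After 4 (craft compass): compass=2 hemp=3 iron=3
After 5 (craft compass): compass=3 hemp=1 iron=1
After 6 (craft wall): hemp=1 iron=1 wall=1

Answer: hemp=1 iron=1 wall=1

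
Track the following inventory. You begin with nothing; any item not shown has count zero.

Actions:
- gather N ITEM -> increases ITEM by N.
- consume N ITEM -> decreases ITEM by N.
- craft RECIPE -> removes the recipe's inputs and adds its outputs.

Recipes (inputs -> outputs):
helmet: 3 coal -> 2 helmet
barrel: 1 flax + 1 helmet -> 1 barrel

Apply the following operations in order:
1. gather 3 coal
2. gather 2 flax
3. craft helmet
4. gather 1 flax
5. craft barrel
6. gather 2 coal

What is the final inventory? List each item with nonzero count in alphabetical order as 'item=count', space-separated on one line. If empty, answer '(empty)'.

Answer: barrel=1 coal=2 flax=2 helmet=1

Derivation:
After 1 (gather 3 coal): coal=3
After 2 (gather 2 flax): coal=3 flax=2
After 3 (craft helmet): flax=2 helmet=2
After 4 (gather 1 flax): flax=3 helmet=2
After 5 (craft barrel): barrel=1 flax=2 helmet=1
After 6 (gather 2 coal): barrel=1 coal=2 flax=2 helmet=1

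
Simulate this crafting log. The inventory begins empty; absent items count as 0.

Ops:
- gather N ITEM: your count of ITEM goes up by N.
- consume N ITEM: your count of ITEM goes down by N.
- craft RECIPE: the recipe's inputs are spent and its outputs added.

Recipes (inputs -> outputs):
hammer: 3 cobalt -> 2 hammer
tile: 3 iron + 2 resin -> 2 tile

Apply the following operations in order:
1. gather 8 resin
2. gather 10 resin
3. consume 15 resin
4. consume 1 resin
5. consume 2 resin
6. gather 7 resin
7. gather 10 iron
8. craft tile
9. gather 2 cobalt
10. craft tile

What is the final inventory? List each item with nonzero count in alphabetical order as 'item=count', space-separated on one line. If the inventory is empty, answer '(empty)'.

Answer: cobalt=2 iron=4 resin=3 tile=4

Derivation:
After 1 (gather 8 resin): resin=8
After 2 (gather 10 resin): resin=18
After 3 (consume 15 resin): resin=3
After 4 (consume 1 resin): resin=2
After 5 (consume 2 resin): (empty)
After 6 (gather 7 resin): resin=7
After 7 (gather 10 iron): iron=10 resin=7
After 8 (craft tile): iron=7 resin=5 tile=2
After 9 (gather 2 cobalt): cobalt=2 iron=7 resin=5 tile=2
After 10 (craft tile): cobalt=2 iron=4 resin=3 tile=4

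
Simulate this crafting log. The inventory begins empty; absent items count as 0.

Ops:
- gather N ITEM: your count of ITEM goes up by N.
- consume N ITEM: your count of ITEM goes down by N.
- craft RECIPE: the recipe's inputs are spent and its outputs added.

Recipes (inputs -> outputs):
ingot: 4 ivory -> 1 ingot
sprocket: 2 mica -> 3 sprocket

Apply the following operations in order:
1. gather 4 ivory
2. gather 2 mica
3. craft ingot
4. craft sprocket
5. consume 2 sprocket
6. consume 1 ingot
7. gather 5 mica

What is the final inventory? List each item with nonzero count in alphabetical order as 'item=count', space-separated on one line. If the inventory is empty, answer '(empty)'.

After 1 (gather 4 ivory): ivory=4
After 2 (gather 2 mica): ivory=4 mica=2
After 3 (craft ingot): ingot=1 mica=2
After 4 (craft sprocket): ingot=1 sprocket=3
After 5 (consume 2 sprocket): ingot=1 sprocket=1
After 6 (consume 1 ingot): sprocket=1
After 7 (gather 5 mica): mica=5 sprocket=1

Answer: mica=5 sprocket=1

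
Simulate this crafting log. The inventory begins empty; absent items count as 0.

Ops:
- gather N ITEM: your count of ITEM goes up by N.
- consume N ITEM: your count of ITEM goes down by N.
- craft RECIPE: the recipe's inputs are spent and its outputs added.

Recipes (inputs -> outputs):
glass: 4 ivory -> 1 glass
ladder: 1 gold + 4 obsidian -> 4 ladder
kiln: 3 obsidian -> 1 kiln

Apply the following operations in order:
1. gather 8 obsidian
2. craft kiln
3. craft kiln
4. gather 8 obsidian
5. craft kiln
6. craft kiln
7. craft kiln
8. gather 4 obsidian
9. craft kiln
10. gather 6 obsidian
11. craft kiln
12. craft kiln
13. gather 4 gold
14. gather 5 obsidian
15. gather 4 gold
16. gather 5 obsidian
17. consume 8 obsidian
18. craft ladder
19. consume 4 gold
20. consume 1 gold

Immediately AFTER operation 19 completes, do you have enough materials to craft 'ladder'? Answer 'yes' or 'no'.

Answer: no

Derivation:
After 1 (gather 8 obsidian): obsidian=8
After 2 (craft kiln): kiln=1 obsidian=5
After 3 (craft kiln): kiln=2 obsidian=2
After 4 (gather 8 obsidian): kiln=2 obsidian=10
After 5 (craft kiln): kiln=3 obsidian=7
After 6 (craft kiln): kiln=4 obsidian=4
After 7 (craft kiln): kiln=5 obsidian=1
After 8 (gather 4 obsidian): kiln=5 obsidian=5
After 9 (craft kiln): kiln=6 obsidian=2
After 10 (gather 6 obsidian): kiln=6 obsidian=8
After 11 (craft kiln): kiln=7 obsidian=5
After 12 (craft kiln): kiln=8 obsidian=2
After 13 (gather 4 gold): gold=4 kiln=8 obsidian=2
After 14 (gather 5 obsidian): gold=4 kiln=8 obsidian=7
After 15 (gather 4 gold): gold=8 kiln=8 obsidian=7
After 16 (gather 5 obsidian): gold=8 kiln=8 obsidian=12
After 17 (consume 8 obsidian): gold=8 kiln=8 obsidian=4
After 18 (craft ladder): gold=7 kiln=8 ladder=4
After 19 (consume 4 gold): gold=3 kiln=8 ladder=4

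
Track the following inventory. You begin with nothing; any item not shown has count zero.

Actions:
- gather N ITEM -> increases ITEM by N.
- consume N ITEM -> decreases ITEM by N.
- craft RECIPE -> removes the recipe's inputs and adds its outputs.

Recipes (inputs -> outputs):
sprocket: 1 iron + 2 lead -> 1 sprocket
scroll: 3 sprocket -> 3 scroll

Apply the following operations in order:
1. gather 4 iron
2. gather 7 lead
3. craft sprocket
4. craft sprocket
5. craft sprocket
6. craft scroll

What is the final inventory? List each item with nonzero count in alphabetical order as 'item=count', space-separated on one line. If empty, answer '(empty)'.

Answer: iron=1 lead=1 scroll=3

Derivation:
After 1 (gather 4 iron): iron=4
After 2 (gather 7 lead): iron=4 lead=7
After 3 (craft sprocket): iron=3 lead=5 sprocket=1
After 4 (craft sprocket): iron=2 lead=3 sprocket=2
After 5 (craft sprocket): iron=1 lead=1 sprocket=3
After 6 (craft scroll): iron=1 lead=1 scroll=3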